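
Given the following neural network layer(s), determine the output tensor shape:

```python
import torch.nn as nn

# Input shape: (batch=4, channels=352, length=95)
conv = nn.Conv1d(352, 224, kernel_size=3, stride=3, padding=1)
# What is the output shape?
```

Input: (4, 352, 95) -> Output: (4, 224, 32)

Answer: (4, 224, 32)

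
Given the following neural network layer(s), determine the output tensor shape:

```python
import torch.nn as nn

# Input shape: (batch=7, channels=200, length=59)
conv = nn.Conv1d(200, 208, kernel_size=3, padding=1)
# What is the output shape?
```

Input: (7, 200, 59) -> Output: (7, 208, 59)

Answer: (7, 208, 59)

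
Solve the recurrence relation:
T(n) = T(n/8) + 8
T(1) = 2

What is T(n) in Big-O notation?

Each step divides n by 8 and adds 8. After log_8(n) steps we reach T(1)=2. So T(n) = 8·log_8(n) + 2 = O(log n).

Answer: O(log n)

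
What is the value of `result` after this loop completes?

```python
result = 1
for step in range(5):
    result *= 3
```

3^5 = 243
`result` takes the values: 1 → 3 → 9 → 27 → 81 → 243

Answer: 243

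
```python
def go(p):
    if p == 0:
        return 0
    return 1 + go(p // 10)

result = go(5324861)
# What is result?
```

Count of digits of 5324861: 7

Answer: 7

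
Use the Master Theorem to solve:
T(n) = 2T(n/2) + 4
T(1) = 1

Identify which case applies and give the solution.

a=2, b=2, f(n)=4. log_2(2) = 1. Since c=0 < 1, Case 1 applies: T(n) = Θ(n^log_b(a)) = O(n).

Answer: O(n) - Case 1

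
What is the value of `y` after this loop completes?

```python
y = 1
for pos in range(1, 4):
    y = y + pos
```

Start at 1, add 1 through 3
`y` takes the values: 1 → 2 → 4 → 7

Answer: 7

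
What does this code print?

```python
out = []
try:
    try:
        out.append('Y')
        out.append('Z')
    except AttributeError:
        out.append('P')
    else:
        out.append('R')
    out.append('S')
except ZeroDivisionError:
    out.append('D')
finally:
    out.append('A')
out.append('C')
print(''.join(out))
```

Execution trace: 'Y' (inner try body) → 'Z' (inner try body, no exception) → 'R' (inner else) → 'S' (try body, no exception) → 'A' (finally) → 'C' (after the try/except). Output: YZRSAC

Answer: YZRSAC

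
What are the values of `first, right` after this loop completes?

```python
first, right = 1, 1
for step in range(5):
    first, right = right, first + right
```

Fibonacci: after 5 iterations
`first, right` takes the values: (1, 1) → (1, 2) → (2, 3) → (3, 5) → (5, 8) → (8, 13)

Answer: 8, 13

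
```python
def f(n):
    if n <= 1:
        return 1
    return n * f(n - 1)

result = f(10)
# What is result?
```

f(10) = 10 * 9 * 8 * 7 * 6 * 5 * 4 * 3 * 2 * 1 = 3628800

Answer: 3628800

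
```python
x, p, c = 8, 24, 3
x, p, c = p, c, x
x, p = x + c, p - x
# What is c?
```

Trace:
`x, p, c = 8, 24, 3` → x = 8; p = 24; c = 3
`x, p, c = p, c, x` → x = 24; p = 3; c = 8
`x, p = x + c, p - x` → x = 32; p = -21
So c = 8

Answer: 8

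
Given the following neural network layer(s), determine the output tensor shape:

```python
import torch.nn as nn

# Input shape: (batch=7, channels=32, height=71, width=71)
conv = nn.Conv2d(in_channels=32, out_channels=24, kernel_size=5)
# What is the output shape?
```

Input: (7, 32, 71, 71) -> Output: (7, 24, 67, 67)

Answer: (7, 24, 67, 67)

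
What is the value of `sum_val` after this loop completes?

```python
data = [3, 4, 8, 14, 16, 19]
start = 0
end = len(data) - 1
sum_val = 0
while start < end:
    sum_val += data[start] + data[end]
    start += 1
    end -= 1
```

Sum of pairs from ends
`sum_val` takes the values: 0 → 22 → 42 → 64

Answer: 64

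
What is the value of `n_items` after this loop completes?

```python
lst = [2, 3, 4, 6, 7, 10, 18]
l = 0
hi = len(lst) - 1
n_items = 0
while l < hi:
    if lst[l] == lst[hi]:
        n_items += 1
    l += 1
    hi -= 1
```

Count matching pairs from ends
`n_items` takes the values: 0

Answer: 0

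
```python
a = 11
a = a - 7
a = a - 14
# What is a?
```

Trace:
`a = 11` → a = 11
`a = a - 7` → a = 4
`a = a - 14` → a = -10
So a = -10

Answer: -10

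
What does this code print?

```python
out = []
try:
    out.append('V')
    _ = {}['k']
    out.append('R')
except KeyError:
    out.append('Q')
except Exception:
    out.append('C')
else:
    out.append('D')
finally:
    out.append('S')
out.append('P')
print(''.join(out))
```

Execution trace: 'V' (try body) → 'Q' (except KeyError) → 'S' (finally) → 'P' (after the try/except). Output: VQSP

Answer: VQSP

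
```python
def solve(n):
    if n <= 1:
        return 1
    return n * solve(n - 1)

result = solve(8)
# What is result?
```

solve(8) = 8 * 7 * 6 * 5 * 4 * 3 * 2 * 1 = 40320

Answer: 40320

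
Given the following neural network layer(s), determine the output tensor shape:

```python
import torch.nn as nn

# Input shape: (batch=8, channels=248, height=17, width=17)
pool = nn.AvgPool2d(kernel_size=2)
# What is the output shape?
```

Input: (8, 248, 17, 17) -> Output: (8, 248, 8, 8)

Answer: (8, 248, 8, 8)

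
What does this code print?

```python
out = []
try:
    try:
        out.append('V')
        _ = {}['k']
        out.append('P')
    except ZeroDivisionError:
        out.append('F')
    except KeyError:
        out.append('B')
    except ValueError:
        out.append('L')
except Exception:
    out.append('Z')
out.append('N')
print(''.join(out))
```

Execution trace: 'V' (inner try body) → 'B' (inner except KeyError) → 'N' (after the try/except). Output: VBN

Answer: VBN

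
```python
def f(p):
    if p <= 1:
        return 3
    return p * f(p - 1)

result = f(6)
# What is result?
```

f(6) = 6 * 5 * 4 * 3 * 2 * 3 = 2160

Answer: 2160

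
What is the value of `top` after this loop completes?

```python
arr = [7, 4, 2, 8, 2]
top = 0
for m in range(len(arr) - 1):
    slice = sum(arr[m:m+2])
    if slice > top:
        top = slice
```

Max sum of 2-element window in [7, 4, 2, 8, 2]
`top` takes the values: 0 → 11

Answer: 11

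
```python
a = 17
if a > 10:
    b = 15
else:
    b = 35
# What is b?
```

Trace:
`a = 17` → a = 17
`if a > 10: ...` → a > 10 is True → b = 15
So b = 15

Answer: 15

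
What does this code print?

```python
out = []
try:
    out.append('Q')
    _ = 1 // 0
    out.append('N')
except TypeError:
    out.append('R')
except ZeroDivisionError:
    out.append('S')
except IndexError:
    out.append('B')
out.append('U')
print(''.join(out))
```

Execution trace: 'Q' (try body) → 'S' (except ZeroDivisionError) → 'U' (after the try/except). Output: QSU

Answer: QSU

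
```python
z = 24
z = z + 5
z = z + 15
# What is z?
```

Trace:
`z = 24` → z = 24
`z = z + 5` → z = 29
`z = z + 15` → z = 44
So z = 44

Answer: 44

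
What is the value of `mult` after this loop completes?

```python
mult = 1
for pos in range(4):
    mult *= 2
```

2^4 = 16
`mult` takes the values: 1 → 2 → 4 → 8 → 16

Answer: 16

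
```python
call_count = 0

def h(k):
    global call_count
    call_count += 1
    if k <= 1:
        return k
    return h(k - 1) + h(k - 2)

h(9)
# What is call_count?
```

Calls(k) = 1 + Calls(k-1) + Calls(k-2); Calls(0)=Calls(1)=1. For k=9 this gives 109.

Answer: 109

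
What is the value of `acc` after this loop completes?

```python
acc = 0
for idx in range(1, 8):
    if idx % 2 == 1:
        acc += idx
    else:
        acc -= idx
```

Add odd, subtract even
`acc` takes the values: 0 → 1 → -1 → 2 → -2 → 3 → -3 → 4

Answer: 4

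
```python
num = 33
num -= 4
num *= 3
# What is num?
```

Trace:
`num = 33` → num = 33
`num -= 4` → num = 29
`num *= 3` → num = 87
So num = 87

Answer: 87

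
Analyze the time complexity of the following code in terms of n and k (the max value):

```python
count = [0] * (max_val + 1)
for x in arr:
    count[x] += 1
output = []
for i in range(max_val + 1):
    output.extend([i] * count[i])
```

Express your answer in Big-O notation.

This is Counting sort (k = max value). Time complexity: O(n + k).

Answer: O(n + k)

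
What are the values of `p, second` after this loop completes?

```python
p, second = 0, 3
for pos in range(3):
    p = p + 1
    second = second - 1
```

p goes 0→3, second goes 3→0
`p, second` takes the values: (0, 3) → (1, 3) → (1, 2) → (2, 2) → (2, 1) → (3, 1) → (3, 0)

Answer: 3, 0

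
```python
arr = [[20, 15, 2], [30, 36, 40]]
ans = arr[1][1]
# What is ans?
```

Trace:
`arr = [[20, 15, 2], [30, 36, 40]]` → arr = [[20, 15, 2], [30, 36, 40]]
`ans = arr[1][1]` → ans = 36
So ans = 36

Answer: 36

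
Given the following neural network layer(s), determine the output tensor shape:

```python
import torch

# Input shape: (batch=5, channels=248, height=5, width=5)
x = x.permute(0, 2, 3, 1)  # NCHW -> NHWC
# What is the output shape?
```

Input: (5, 248, 5, 5) -> Output: (5, 5, 5, 248)

Answer: (5, 5, 5, 248)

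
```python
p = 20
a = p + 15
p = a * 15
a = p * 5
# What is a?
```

Trace:
`p = 20` → p = 20
`a = p + 15` → a = 35
`p = a * 15` → p = 525
`a = p * 5` → a = 2625
So a = 2625

Answer: 2625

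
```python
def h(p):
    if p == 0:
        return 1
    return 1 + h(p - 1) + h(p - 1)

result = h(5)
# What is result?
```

h(p) = 1 + 2·h(p-1), h(0)=1. Closed form: (1+1)·2^5 - 1 = 63.

Answer: 63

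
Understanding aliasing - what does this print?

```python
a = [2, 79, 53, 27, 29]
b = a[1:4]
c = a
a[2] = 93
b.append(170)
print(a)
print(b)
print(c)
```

Key concept: slice vs alias.
Step by step:
`a = [2, 79, 53, 27, 29]` → a = [2, 79, 53, 27, 29]
`b = a[1:4]` → b = [79, 53, 27]
`c = a` → c = [2, 79, 53, 27, 29] (same object as a)
`a[2] = 93` → a = [2, 79, 93, 27, 29] (same object as c); c = [2, 79, 93, 27, 29] (same object as a)
`b.append(170)` → b = [79, 53, 27, 170]
`print(a)` → prints [2, 79, 93, 27, 29]
`print(b)` → prints [79, 53, 27, 170]
`print(c)` → prints [2, 79, 93, 27, 29]

Answer:
[2, 79, 93, 27, 29]
[79, 53, 27, 170]
[2, 79, 93, 27, 29]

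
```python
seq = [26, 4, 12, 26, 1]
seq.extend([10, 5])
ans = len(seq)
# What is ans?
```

Trace:
`seq = [26, 4, 12, 26, 1]` → seq = [26, 4, 12, 26, 1]
`seq.extend([10, 5])` → seq = [26, 4, 12, 26, 1, 10, 5]
`ans = len(seq)` → ans = 7
So ans = 7

Answer: 7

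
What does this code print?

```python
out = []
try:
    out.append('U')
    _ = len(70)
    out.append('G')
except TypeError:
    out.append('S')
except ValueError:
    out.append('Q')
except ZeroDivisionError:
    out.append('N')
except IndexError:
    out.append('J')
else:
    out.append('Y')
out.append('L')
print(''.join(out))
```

Execution trace: 'U' (try body) → 'S' (except TypeError) → 'L' (after the try/except). Output: USL

Answer: USL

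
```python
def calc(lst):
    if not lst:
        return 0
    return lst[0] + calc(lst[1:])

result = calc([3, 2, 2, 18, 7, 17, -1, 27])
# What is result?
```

3 + 2 + 2 + 18 + 7 + 17 + (-1) + 27 + 0 = 75

Answer: 75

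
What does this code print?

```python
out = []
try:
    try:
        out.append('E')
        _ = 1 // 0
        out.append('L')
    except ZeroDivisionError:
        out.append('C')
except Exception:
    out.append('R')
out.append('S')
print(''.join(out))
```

Execution trace: 'E' (inner try body) → 'C' (inner except ZeroDivisionError) → 'S' (after the try/except). Output: ECS

Answer: ECS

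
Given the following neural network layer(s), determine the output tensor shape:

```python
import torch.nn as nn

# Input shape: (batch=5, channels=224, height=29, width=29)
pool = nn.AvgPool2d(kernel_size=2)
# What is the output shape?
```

Input: (5, 224, 29, 29) -> Output: (5, 224, 14, 14)

Answer: (5, 224, 14, 14)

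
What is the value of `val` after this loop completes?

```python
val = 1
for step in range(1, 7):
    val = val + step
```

Start at 1, add 1 through 6
`val` takes the values: 1 → 2 → 4 → 7 → 11 → 16 → 22

Answer: 22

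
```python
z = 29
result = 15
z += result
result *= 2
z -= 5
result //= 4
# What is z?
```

Trace:
`z = 29` → z = 29
`result = 15` → result = 15
`z += result` → z = 44
`result *= 2` → result = 30
`z -= 5` → z = 39
`result //= 4` → result = 7
So z = 39

Answer: 39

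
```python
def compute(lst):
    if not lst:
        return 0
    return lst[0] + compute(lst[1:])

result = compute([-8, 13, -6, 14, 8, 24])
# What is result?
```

(-8) + 13 + (-6) + 14 + 8 + 24 + 0 = 45

Answer: 45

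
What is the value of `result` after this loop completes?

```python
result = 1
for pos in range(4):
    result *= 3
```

3^4 = 81
`result` takes the values: 1 → 3 → 9 → 27 → 81

Answer: 81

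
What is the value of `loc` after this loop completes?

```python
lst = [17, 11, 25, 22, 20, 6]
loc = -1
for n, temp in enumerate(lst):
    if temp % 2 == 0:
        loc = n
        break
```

First even number index in [17, 11, 25, 22, 20, 6]
`loc` takes the values: -1 → 3

Answer: 3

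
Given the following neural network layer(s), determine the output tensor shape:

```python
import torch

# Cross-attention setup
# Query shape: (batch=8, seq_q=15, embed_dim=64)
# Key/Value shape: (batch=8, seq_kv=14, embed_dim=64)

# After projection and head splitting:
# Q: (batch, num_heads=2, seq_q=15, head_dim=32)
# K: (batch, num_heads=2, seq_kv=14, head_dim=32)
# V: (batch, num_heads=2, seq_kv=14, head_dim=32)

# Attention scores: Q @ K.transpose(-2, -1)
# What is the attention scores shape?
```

Input: (8, 15, 64) -> Output: (8, 2, 15, 14)

Answer: (8, 2, 15, 14)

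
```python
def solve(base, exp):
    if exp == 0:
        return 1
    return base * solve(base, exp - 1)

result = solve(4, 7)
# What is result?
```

solve(4, 7) = 4 * 4 * 4 * 4 * 4 * 4 * 4 = 16384

Answer: 16384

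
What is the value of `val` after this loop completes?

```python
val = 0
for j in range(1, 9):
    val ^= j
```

XOR of 1 to 8
`val` takes the values: 0 → 1 → 3 → 0 → 4 → 1 → 7 → 0 → 8

Answer: 8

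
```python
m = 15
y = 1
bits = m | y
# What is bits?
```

Trace:
`m = 15` → m = 15
`y = 1` → y = 1
`bits = m | y` → bits = 15
So bits = 15

Answer: 15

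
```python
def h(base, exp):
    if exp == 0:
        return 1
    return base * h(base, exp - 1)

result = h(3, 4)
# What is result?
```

h(3, 4) = 3 * 3 * 3 * 3 = 81

Answer: 81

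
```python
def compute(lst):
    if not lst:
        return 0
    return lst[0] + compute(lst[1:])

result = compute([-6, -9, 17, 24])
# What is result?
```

(-6) + (-9) + 17 + 24 + 0 = 26

Answer: 26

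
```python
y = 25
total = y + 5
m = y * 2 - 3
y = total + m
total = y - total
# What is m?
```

Trace:
`y = 25` → y = 25
`total = y + 5` → total = 30
`m = y * 2 - 3` → m = 47
`y = total + m` → y = 77
`total = y - total` → total = 47
So m = 47

Answer: 47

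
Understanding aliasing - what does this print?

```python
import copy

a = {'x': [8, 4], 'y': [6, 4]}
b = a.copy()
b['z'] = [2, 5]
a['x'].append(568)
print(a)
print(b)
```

Key concept: shallow copy of dict with mutable values.
Step by step:
`a = {'x': [8, 4], 'y': [6, 4]}` → a = {'x': [8, 4], 'y': [6, 4]}
`b = a.copy()` → b = {'x': [8, 4], 'y': [6, 4]}
`b['z'] = [2, 5]` → b = {'x': [8, 4], 'y': [6, 4], 'z': [2, 5]}
`a['x'].append(568)` → a = {'x': [8, 4, 568], 'y': [6, 4]}; b = {'x': [8, 4, 568], 'y': [6, 4], 'z': [2, 5]}
`print(a)` → prints {'x': [8, 4, 568], 'y': [6, 4]}
`print(b)` → prints {'x': [8, 4, 568], 'y': [6, 4], 'z': [2, 5]}

Answer:
{'x': [8, 4, 568], 'y': [6, 4]}
{'x': [8, 4, 568], 'y': [6, 4], 'z': [2, 5]}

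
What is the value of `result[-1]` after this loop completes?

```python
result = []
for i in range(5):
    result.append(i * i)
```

Last element of squares 0 to 4
`result` takes the values: [] → [0] → [0, 1] → [0, 1, 4] → [0, 1, 4, 9] → [0, 1, 4, 9, 16]
So `result[-1]` = 16

Answer: 16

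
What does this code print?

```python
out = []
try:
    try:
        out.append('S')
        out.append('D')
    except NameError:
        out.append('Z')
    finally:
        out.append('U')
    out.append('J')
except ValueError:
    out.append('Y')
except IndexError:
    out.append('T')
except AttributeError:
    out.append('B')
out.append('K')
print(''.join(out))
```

Execution trace: 'S' (inner try body) → 'D' (inner try body, no exception) → 'U' (inner finally) → 'J' (try body, no exception) → 'K' (after the try/except). Output: SDUJK

Answer: SDUJK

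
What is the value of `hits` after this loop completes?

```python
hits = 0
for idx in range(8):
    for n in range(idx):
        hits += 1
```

Triangle number: 0+1+2+...+7
`hits` takes the values: 0 → 1 → 2 → 3 → 4 → 5 → 6 → 7 → 8 → 9 → 10 → 11 → 12 → 13 → 14 → 15 → 16 → 17 → 18 → 19 → 20 → 21 → 22 → 23 → 24 → 25 → 26 → 27 → 28

Answer: 28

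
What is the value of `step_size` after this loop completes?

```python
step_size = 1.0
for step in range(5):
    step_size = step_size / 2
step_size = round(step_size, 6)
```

Halving LR 5 times: 1 / 2^5
`step_size` takes the values: 1.0 → 0.5 → 0.25 → 0.125 → 0.0625 → 0.03125

Answer: 0.03125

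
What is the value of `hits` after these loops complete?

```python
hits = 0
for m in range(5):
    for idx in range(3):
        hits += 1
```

5 * 3 = 15
`hits` takes the values: 0 → 1 → 2 → 3 → 4 → 5 → 6 → 7 → 8 → 9 → 10 → 11 → 12 → 13 → 14 → 15

Answer: 15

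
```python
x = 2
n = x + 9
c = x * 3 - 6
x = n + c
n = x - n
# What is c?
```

Trace:
`x = 2` → x = 2
`n = x + 9` → n = 11
`c = x * 3 - 6` → c = 0
`x = n + c` → x = 11
`n = x - n` → n = 0
So c = 0

Answer: 0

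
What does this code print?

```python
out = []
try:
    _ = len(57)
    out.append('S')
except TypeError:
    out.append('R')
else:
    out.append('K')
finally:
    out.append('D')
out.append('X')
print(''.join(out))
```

Execution trace: 'R' (except TypeError) → 'D' (finally) → 'X' (after the try/except). Output: RDX

Answer: RDX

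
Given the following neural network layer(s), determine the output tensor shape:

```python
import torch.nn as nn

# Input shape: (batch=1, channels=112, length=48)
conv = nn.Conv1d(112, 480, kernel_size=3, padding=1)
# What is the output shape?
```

Input: (1, 112, 48) -> Output: (1, 480, 48)

Answer: (1, 480, 48)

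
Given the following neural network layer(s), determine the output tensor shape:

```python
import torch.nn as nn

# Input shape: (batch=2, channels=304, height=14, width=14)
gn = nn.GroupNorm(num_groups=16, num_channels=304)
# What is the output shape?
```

Input: (2, 304, 14, 14) -> Output: (2, 304, 14, 14)

Answer: (2, 304, 14, 14)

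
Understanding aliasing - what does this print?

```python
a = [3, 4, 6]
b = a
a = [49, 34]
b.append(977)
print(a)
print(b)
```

Key concept: rebinding vs mutation: a is rebound to a new list, b still points at the original.
Step by step:
`a = [3, 4, 6]` → a = [3, 4, 6]
`b = a` → b = [3, 4, 6] (same object as a)
`a = [49, 34]` → a = [49, 34]
`b.append(977)` → b = [3, 4, 6, 977]
`print(a)` → prints [49, 34]
`print(b)` → prints [3, 4, 6, 977]

Answer:
[49, 34]
[3, 4, 6, 977]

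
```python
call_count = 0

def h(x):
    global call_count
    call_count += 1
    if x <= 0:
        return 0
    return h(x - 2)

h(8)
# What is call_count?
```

Linear recursion stepping by 2: 5 calls from x=8 down to ≤0.

Answer: 5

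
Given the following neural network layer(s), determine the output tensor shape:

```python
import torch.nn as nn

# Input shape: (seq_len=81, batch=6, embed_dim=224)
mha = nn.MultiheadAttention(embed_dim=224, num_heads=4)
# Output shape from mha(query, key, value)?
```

Input: (81, 6, 224) -> Output: (81, 6, 224)

Answer: (81, 6, 224)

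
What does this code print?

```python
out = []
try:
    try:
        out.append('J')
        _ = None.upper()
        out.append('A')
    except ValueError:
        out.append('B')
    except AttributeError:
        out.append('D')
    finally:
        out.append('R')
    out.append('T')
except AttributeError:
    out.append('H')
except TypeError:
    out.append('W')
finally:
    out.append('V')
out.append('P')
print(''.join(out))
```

Execution trace: 'J' (inner try body) → 'D' (inner except AttributeError) → 'R' (inner finally) → 'T' (try body, no exception) → 'V' (finally) → 'P' (after the try/except). Output: JDRTVP

Answer: JDRTVP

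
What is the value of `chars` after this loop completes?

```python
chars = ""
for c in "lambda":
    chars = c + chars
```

Reverse 'lambda'
`chars` takes the values: "" → "l" → "al" → "mal" → "bmal" → "dbmal" → "adbmal"

Answer: "adbmal"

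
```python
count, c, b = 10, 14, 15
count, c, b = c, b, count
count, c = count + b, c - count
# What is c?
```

Trace:
`count, c, b = 10, 14, 15` → count = 10; c = 14; b = 15
`count, c, b = c, b, count` → count = 14; c = 15; b = 10
`count, c = count + b, c - count` → count = 24; c = 1
So c = 1

Answer: 1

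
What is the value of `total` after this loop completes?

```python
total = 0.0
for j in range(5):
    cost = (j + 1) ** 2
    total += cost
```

Sum of squared losses 1² + 2² + ... + 5²
`total` takes the values: 0.0 → 1.0 → 5.0 → 14.0 → 30.0 → 55.0

Answer: 55.0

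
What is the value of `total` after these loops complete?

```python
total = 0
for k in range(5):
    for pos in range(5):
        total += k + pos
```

Sum of all k+pos for k,pos in 5x5
`total` takes the values: 0 → 1 → 3 → 6 → 10 → 11 → 13 → 16 → 20 → 25 → 27 → 30 → 34 → 39 → 45 → 48 → 52 → 57 → 63 → 70 → 74 → 79 → 85 → 92 → 100

Answer: 100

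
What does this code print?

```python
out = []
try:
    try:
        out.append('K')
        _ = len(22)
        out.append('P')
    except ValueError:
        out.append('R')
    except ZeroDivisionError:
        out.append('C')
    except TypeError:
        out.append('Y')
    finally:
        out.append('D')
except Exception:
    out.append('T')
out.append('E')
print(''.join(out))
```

Execution trace: 'K' (inner try body) → 'Y' (inner except TypeError) → 'D' (inner finally) → 'E' (after the try/except). Output: KYDE

Answer: KYDE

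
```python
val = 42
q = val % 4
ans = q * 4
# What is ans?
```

Trace:
`val = 42` → val = 42
`q = val % 4` → q = 2
`ans = q * 4` → ans = 8
So ans = 8

Answer: 8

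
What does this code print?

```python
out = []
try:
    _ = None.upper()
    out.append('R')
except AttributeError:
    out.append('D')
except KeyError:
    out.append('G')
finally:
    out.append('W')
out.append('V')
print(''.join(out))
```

Execution trace: 'D' (except AttributeError) → 'W' (finally) → 'V' (after the try/except). Output: DWV

Answer: DWV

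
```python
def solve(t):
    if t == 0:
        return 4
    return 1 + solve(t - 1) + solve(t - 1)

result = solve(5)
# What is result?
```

solve(t) = 1 + 2·solve(t-1), solve(0)=4. Closed form: (4+1)·2^5 - 1 = 159.

Answer: 159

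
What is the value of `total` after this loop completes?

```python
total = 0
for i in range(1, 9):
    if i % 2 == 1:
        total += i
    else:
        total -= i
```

Add odd, subtract even
`total` takes the values: 0 → 1 → -1 → 2 → -2 → 3 → -3 → 4 → -4

Answer: -4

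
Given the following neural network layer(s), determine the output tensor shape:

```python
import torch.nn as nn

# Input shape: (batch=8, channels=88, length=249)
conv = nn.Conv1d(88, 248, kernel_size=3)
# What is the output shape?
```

Input: (8, 88, 249) -> Output: (8, 248, 247)

Answer: (8, 248, 247)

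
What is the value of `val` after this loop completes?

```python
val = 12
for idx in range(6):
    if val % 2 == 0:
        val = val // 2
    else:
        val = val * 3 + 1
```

Collatz-style transformation from 12
`val` takes the values: 12 → 6 → 3 → 10 → 5 → 16 → 8

Answer: 8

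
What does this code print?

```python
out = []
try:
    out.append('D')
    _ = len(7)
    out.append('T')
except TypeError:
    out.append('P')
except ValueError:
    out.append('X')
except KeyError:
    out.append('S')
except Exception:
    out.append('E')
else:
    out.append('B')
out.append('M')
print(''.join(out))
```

Execution trace: 'D' (try body) → 'P' (except TypeError) → 'M' (after the try/except). Output: DPM

Answer: DPM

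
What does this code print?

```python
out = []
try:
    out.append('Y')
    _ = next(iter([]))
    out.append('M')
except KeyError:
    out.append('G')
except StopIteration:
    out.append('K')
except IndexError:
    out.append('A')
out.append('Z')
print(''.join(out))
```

Execution trace: 'Y' (try body) → 'K' (except StopIteration) → 'Z' (after the try/except). Output: YKZ

Answer: YKZ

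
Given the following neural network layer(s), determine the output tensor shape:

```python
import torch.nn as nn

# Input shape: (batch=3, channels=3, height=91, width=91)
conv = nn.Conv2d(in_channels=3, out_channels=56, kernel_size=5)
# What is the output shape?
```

Input: (3, 3, 91, 91) -> Output: (3, 56, 87, 87)

Answer: (3, 56, 87, 87)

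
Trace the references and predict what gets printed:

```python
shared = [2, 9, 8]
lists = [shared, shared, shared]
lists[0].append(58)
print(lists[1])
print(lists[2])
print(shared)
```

Key concept: list of same reference.
Step by step:
`shared = [2, 9, 8]` → shared = [2, 9, 8]
`lists = [shared, shared, shared]` → lists = [[2, 9, 8], [2, 9, 8], [2, 9, 8]]
`lists[0].append(58)` → shared = [2, 9, 8, 58]; lists = [[2, 9, 8, 58], [2, 9, 8, 58], [2, 9, 8, 58]]
`print(lists[1])` → prints [2, 9, 8, 58]
`print(lists[2])` → prints [2, 9, 8, 58]
`print(shared)` → prints [2, 9, 8, 58]

Answer:
[2, 9, 8, 58]
[2, 9, 8, 58]
[2, 9, 8, 58]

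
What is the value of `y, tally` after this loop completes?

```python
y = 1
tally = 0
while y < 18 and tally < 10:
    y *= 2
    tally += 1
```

Double until >= 18 or 10 iterations
`y, tally` takes the values: (1, 0) → (2, 0) → (2, 1) → (4, 1) → (4, 2) → (8, 2) → (8, 3) → (16, 3) → (16, 4) → (32, 4) → (32, 5)

Answer: 32, 5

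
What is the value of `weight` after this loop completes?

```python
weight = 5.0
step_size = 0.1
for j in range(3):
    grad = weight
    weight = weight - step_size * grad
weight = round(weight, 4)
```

Gradient descent: w = 5.0 * (1 - 0.1)^3
`weight` takes the values: 5.0 → 4.5 → 4.05 → 3.645

Answer: 3.645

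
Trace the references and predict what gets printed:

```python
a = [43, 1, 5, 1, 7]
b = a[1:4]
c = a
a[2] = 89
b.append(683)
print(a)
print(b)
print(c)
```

Key concept: slice vs alias.
Step by step:
`a = [43, 1, 5, 1, 7]` → a = [43, 1, 5, 1, 7]
`b = a[1:4]` → b = [1, 5, 1]
`c = a` → c = [43, 1, 5, 1, 7] (same object as a)
`a[2] = 89` → a = [43, 1, 89, 1, 7] (same object as c); c = [43, 1, 89, 1, 7] (same object as a)
`b.append(683)` → b = [1, 5, 1, 683]
`print(a)` → prints [43, 1, 89, 1, 7]
`print(b)` → prints [1, 5, 1, 683]
`print(c)` → prints [43, 1, 89, 1, 7]

Answer:
[43, 1, 89, 1, 7]
[1, 5, 1, 683]
[43, 1, 89, 1, 7]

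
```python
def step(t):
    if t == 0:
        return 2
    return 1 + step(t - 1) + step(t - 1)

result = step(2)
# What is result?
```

step(t) = 1 + 2·step(t-1), step(0)=2. Closed form: (2+1)·2^2 - 1 = 11.

Answer: 11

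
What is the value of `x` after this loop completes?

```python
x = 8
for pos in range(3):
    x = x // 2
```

Halve 3 times: 8 // 2^3 = 1
`x` takes the values: 8 → 4 → 2 → 1

Answer: 1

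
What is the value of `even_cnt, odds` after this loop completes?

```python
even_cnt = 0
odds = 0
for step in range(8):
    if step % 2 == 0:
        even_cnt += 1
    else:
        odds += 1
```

Count evens and odds in range(8)
`even_cnt, odds` takes the values: (0, 0) → (1, 0) → (1, 1) → (2, 1) → (2, 2) → (3, 2) → (3, 3) → (4, 3) → (4, 4)

Answer: 4, 4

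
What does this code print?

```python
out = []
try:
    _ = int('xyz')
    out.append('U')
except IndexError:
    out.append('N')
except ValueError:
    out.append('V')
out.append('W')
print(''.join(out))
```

Execution trace: 'V' (except ValueError) → 'W' (after the try/except). Output: VW

Answer: VW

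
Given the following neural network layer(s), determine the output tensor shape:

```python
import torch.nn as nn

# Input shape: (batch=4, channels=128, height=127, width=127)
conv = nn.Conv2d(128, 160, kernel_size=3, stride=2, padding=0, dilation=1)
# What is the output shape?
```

Input: (4, 128, 127, 127) -> Output: (4, 160, 63, 63)

Answer: (4, 160, 63, 63)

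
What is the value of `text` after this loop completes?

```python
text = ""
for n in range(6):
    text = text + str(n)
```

Concatenate digits 0 to 5
`text` takes the values: "" → "0" → "01" → "012" → "0123" → "01234" → "012345"

Answer: "012345"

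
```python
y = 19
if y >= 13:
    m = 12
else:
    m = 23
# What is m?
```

Trace:
`y = 19` → y = 19
`if y >= 13: ...` → y >= 13 is True → m = 12
So m = 12

Answer: 12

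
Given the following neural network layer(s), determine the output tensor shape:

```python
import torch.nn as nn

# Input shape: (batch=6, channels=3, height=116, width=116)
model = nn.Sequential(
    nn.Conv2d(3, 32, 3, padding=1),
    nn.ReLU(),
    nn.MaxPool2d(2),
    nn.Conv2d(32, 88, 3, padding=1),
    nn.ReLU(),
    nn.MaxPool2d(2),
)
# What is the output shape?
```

Input: (6, 3, 116, 116) -> after first Conv2d: (6, 32, 116, 116) -> after first MaxPool2d: (6, 32, 58, 58) -> after second Conv2d: (6, 88, 58, 58) -> Output: (6, 88, 29, 29)

Answer: (6, 88, 29, 29)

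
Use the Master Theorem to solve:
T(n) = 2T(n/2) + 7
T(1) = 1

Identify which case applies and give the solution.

a=2, b=2, f(n)=7. log_2(2) = 1. Since c=0 < 1, Case 1 applies: T(n) = Θ(n^log_b(a)) = O(n).

Answer: O(n) - Case 1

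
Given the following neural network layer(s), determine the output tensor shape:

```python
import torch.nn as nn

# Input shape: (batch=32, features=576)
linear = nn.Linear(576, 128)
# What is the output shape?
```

Input: (32, 576) -> Output: (32, 128)

Answer: (32, 128)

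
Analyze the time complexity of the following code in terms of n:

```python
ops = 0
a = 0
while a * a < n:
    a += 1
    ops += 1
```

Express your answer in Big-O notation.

Each loop level contributes: √n. Multiplying the contributions gives O(√n).

Answer: O(√n)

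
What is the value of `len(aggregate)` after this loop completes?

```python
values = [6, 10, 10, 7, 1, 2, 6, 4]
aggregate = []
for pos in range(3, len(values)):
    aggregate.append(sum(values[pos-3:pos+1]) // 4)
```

Number of 4-element averages
`aggregate` takes the values: [] → [8] → [8, 7] → [8, 7, 5] → [8, 7, 5, 4] → [8, 7, 5, 4, 3]
So `len(aggregate)` = 5

Answer: 5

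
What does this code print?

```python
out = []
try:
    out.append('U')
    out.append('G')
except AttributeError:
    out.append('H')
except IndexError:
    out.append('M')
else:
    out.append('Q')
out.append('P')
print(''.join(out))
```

Execution trace: 'U' (try body) → 'G' (try body, no exception) → 'Q' (else) → 'P' (after the try/except). Output: UGQP

Answer: UGQP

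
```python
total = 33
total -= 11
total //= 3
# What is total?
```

Trace:
`total = 33` → total = 33
`total -= 11` → total = 22
`total //= 3` → total = 7
So total = 7

Answer: 7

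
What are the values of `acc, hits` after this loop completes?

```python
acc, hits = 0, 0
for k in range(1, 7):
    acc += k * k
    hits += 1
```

Sum of squares and count
`acc, hits` takes the values: (0, 0) → (1, 0) → (1, 1) → (5, 1) → (5, 2) → (14, 2) → (14, 3) → (30, 3) → (30, 4) → (55, 4) → (55, 5) → (91, 5) → (91, 6)

Answer: 91, 6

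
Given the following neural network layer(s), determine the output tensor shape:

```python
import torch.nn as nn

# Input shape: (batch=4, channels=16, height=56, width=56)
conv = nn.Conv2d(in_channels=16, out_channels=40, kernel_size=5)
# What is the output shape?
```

Input: (4, 16, 56, 56) -> Output: (4, 40, 52, 52)

Answer: (4, 40, 52, 52)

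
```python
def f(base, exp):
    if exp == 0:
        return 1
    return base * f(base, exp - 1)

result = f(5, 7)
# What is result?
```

f(5, 7) = 5 * 5 * 5 * 5 * 5 * 5 * 5 = 78125

Answer: 78125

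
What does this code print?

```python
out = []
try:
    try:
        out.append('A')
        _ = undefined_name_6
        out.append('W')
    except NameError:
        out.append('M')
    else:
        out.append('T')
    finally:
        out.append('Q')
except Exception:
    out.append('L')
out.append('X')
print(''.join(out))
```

Execution trace: 'A' (inner try body) → 'M' (inner except NameError) → 'Q' (inner finally) → 'X' (after the try/except). Output: AMQX

Answer: AMQX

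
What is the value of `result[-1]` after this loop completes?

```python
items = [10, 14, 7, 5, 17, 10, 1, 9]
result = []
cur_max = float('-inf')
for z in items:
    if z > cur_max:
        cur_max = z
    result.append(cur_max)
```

Running max ends at 17
`result` takes the values: [] → [10] → [10, 14] → [10, 14, 14] → [10, 14, 14, 14] → [10, 14, 14, 14, 17] → [10, 14, 14, 14, 17, 17] → [10, 14, 14, 14, 17, 17, 17] → [10, 14, 14, 14, 17, 17, 17, 17]
So `result[-1]` = 17

Answer: 17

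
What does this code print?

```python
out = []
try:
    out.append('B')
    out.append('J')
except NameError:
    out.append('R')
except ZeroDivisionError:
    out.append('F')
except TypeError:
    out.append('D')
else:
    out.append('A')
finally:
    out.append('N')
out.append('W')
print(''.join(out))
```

Execution trace: 'B' (try body) → 'J' (try body, no exception) → 'A' (else) → 'N' (finally) → 'W' (after the try/except). Output: BJANW

Answer: BJANW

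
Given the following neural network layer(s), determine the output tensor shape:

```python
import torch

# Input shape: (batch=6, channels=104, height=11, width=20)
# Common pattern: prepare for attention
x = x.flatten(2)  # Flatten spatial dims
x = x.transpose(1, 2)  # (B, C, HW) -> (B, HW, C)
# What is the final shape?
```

Input: (6, 104, 11, 20) -> after flatten(2): (6, 104, 220) -> Output: (6, 220, 104)

Answer: (6, 220, 104)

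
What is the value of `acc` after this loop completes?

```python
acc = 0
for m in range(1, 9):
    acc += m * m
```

Sum of squares 1² to 8² = 204
`acc` takes the values: 0 → 1 → 5 → 14 → 30 → 55 → 91 → 140 → 204

Answer: 204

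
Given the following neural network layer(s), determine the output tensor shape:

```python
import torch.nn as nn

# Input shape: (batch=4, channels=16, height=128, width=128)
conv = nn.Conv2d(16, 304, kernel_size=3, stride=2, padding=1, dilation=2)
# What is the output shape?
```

Input: (4, 16, 128, 128) -> Output: (4, 304, 63, 63)

Answer: (4, 304, 63, 63)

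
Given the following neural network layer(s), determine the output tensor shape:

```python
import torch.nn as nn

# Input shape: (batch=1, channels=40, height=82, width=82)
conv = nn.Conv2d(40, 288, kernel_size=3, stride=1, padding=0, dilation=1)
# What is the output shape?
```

Input: (1, 40, 82, 82) -> Output: (1, 288, 80, 80)

Answer: (1, 288, 80, 80)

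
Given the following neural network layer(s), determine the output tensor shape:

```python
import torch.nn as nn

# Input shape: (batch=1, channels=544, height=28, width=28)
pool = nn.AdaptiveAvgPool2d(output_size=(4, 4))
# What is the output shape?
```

Input: (1, 544, 28, 28) -> Output: (1, 544, 4, 4)

Answer: (1, 544, 4, 4)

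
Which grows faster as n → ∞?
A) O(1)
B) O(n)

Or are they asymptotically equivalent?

O(1) vs O(n): Higher order terms dominate.

Answer: B) O(n) grows faster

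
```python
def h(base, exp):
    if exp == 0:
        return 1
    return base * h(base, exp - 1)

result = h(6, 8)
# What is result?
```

h(6, 8) = 6 * 6 * 6 * 6 * 6 * 6 * 6 * 6 = 1679616

Answer: 1679616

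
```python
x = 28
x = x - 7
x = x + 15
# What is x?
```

Trace:
`x = 28` → x = 28
`x = x - 7` → x = 21
`x = x + 15` → x = 36
So x = 36

Answer: 36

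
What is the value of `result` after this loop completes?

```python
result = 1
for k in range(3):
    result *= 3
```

3^3 = 27
`result` takes the values: 1 → 3 → 9 → 27

Answer: 27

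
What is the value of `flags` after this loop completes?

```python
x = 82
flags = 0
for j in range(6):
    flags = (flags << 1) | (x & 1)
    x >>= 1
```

Reverse lowest 6 bits of 82
`flags` takes the values: 0 → 1 → 2 → 4 → 9 → 18

Answer: 18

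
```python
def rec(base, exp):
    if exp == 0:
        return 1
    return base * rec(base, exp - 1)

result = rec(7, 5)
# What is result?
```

rec(7, 5) = 7 * 7 * 7 * 7 * 7 = 16807

Answer: 16807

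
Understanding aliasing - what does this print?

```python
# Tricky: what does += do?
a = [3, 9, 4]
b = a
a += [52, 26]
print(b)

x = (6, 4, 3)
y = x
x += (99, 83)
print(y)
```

Key concept: += behavior differs for mutable vs immutable.
Step by step:
`a = [3, 9, 4]` → a = [3, 9, 4]
`b = a` → b = [3, 9, 4] (same object as a)
`a += [52, 26]` → a = [3, 9, 4, 52, 26] (same object as b); b = [3, 9, 4, 52, 26] (same object as a)
`print(b)` → prints [3, 9, 4, 52, 26]
`x = (6, 4, 3)` → x = (6, 4, 3)
`y = x` → y = (6, 4, 3)
`x += (99, 83)` → x = (6, 4, 3, 99, 83)
`print(y)` → prints (6, 4, 3)

Answer:
[3, 9, 4, 52, 26]
(6, 4, 3)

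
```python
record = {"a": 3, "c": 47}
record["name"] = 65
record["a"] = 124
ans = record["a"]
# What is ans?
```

Trace:
`record = {"a": 3, "c": 47}` → record = {'a': 3, 'c': 47}
`record["name"] = 65` → record = {'a': 3, 'c': 47, 'name': 65}
`record["a"] = 124` → record = {'a': 124, 'c': 47, 'name': 65}
`ans = record["a"]` → ans = 124
So ans = 124

Answer: 124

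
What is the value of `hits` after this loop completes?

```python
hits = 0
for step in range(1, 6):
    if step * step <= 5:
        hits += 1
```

Count numbers where step² ≤ 5
`hits` takes the values: 0 → 1 → 2

Answer: 2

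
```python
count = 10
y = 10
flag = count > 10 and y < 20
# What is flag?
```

Trace:
`count = 10` → count = 10
`y = 10` → y = 10
`flag = count > 10 and y < 20` → flag = False
So flag = False

Answer: False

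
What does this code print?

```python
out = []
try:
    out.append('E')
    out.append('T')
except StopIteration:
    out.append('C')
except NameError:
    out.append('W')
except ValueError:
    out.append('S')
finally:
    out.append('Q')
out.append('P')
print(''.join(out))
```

Execution trace: 'E' (try body) → 'T' (try body, no exception) → 'Q' (finally) → 'P' (after the try/except). Output: ETQP

Answer: ETQP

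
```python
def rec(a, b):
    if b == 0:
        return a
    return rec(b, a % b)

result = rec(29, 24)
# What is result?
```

rec(29, 24) -> rec(24, 5) -> rec(5, 4) -> rec(4, 1) -> rec(1, 0) -> 1

Answer: 1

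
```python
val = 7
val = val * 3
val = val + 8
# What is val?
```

Trace:
`val = 7` → val = 7
`val = val * 3` → val = 21
`val = val + 8` → val = 29
So val = 29

Answer: 29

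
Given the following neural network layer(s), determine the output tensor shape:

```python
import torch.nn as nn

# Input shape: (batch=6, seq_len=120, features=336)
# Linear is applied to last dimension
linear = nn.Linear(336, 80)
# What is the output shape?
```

Input: (6, 120, 336) -> Output: (6, 120, 80)

Answer: (6, 120, 80)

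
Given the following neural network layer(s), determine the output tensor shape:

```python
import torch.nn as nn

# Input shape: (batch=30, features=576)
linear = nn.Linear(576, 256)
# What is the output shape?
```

Input: (30, 576) -> Output: (30, 256)

Answer: (30, 256)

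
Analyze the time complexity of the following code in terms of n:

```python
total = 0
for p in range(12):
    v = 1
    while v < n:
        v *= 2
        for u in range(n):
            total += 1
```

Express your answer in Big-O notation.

Each loop level contributes: 1 × log n × n. Multiplying the contributions gives O(n log n).

Answer: O(n log n)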